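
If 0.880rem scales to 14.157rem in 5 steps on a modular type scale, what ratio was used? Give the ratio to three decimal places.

r⁵ = 14.157 / 0.880, so r = (14.157/0.880)^(1/5).
r = 16.0875^(1/5) ≈ 1.7430

1.743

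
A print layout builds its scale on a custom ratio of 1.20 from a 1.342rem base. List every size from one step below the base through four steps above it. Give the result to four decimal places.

1.1183rem, 1.3420rem, 1.6104rem, 1.9325rem, 2.3190rem, 2.7828rem

Step -1: 1.342 ÷ 1.20 = 1.1183
Step 0: 1.342rem
Step 1: 1.342 × 1.20 = 1.6104
Step 2: 1.342 × 1.20² = 1.9325
Step 3: 1.342 × 1.20³ = 2.3190
Step 4: 1.342 × 1.20⁴ = 2.7828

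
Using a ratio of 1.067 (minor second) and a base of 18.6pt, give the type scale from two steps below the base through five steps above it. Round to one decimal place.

16.3pt, 17.4pt, 18.6pt, 19.8pt, 21.2pt, 22.6pt, 24.1pt, 25.7pt

Step -2: 18.6 ÷ 1.067² = 16.3
Step -1: 18.6 ÷ 1.067 = 17.4
Step 0: 18.6pt
Step 1: 18.6 × 1.067 = 19.8
Step 2: 18.6 × 1.067² = 21.2
Step 3: 18.6 × 1.067³ = 22.6
Step 4: 18.6 × 1.067⁴ = 24.1
Step 5: 18.6 × 1.067⁵ = 25.7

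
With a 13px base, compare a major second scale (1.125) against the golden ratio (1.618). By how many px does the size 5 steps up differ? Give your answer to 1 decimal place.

Major second: 13.0 × 1.125⁵ = 23.426px
Golden ratio: 13.0 × 1.618⁵ = 144.157px
Difference: 144.157 − 23.426 = 120.731px

120.7px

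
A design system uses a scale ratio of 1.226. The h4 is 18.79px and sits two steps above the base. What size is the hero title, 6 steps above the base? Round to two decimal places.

42.45px

18.79 × 1.226⁴ = 18.79 × 2.25924 ≈ 42.451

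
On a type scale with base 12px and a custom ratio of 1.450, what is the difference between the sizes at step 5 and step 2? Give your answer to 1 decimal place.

Step 2: 12.0 × 1.450² = 25.230px
Step 5: 12.0 × 1.450⁵ = 76.917px
Difference: 76.917 − 25.230 = 51.687px

51.7px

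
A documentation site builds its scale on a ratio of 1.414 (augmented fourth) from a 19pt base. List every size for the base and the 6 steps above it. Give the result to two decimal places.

19.00pt, 26.87pt, 37.99pt, 53.72pt, 75.95pt, 107.40pt, 151.86pt

Step 0: 19pt
Step 1: 19.0 × 1.414 = 26.87
Step 2: 19.0 × 1.414² = 37.99
Step 3: 19.0 × 1.414³ = 53.72
Step 4: 19.0 × 1.414⁴ = 75.95
Step 5: 19.0 × 1.414⁵ = 107.40
Step 6: 19.0 × 1.414⁶ = 151.86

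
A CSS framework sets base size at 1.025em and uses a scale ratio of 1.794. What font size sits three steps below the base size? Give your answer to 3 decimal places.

0.178em

Every step multiplies by the scale ratio.
1.025 ÷ 1.794³ = 1.025 ÷ 5.77387 ≈ 0.178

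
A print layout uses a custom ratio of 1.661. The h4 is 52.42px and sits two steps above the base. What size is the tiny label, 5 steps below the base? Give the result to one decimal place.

52.42 ÷ 1.661⁷ = 52.42 ÷ 34.88088 ≈ 1.503

1.5px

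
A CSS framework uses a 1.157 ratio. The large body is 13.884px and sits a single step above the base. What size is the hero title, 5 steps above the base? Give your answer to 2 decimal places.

Moving from step +1 to step +5 is 4 steps up, so multiply by r⁴.
13.884 × 1.157⁴ = 13.884 × 1.79198 ≈ 24.880

24.88px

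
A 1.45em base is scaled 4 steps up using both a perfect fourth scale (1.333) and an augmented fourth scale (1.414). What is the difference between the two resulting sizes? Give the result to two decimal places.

Perfect fourth: 1.45 × 1.333⁴ = 4.5781em
Augmented fourth: 1.45 × 1.414⁴ = 5.7965em
Difference: 5.7965 − 4.5781 = 1.2184em

1.22em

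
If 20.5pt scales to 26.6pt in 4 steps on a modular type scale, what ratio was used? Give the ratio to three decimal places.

1.067

r⁴ = 26.6 / 20.5, so r = (26.6/20.5)^(1/4).
r = 1.2976^(1/4) ≈ 1.0673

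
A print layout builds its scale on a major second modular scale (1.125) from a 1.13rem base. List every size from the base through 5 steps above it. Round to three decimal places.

1.130rem, 1.271rem, 1.430rem, 1.609rem, 1.810rem, 2.036rem

Step 0: 1.13rem
Step 1: 1.13 × 1.125 = 1.271
Step 2: 1.13 × 1.125² = 1.430
Step 3: 1.13 × 1.125³ = 1.609
Step 4: 1.13 × 1.125⁴ = 1.810
Step 5: 1.13 × 1.125⁵ = 2.036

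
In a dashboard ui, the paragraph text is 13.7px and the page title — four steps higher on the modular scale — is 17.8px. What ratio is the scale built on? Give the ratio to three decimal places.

The ratio satisfies 13.7 × r⁴ = 17.8, so r = (17.8 / 13.7)^(1/4).
r = 1.2993^(1/4) ≈ 1.0676

1.068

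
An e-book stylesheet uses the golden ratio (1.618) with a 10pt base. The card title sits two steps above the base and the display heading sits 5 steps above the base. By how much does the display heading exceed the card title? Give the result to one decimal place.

Step 2: 10.0 × 1.618² = 26.179pt
Step 5: 10.0 × 1.618⁵ = 110.890pt
Difference: 110.890 − 26.179 = 84.711pt

84.7pt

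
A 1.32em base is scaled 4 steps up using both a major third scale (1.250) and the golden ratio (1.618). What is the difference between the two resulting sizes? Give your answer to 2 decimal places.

5.82em

Major third: 1.32 × 1.250⁴ = 3.2227em
Golden ratio: 1.32 × 1.618⁴ = 9.0467em
Difference: 9.0467 − 3.2227 = 5.8240em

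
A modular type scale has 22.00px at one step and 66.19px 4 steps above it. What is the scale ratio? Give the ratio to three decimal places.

The ratio satisfies 22.00 × r⁴ = 66.19, so r = (66.19 / 22.00)^(1/4).
r = 3.0086^(1/4) ≈ 1.3170

1.317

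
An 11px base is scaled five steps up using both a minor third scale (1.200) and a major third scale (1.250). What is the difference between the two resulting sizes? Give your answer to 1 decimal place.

Minor third: 11.0 × 1.200⁵ = 27.372px
Major third: 11.0 × 1.250⁵ = 33.569px
Difference: 33.569 − 27.372 = 6.197px

6.2px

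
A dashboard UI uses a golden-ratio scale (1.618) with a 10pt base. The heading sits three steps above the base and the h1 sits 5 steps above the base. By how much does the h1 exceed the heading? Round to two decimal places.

68.53pt

Step 3: 10.0 × 1.618³ = 42.3580pt
Step 5: 10.0 × 1.618⁵ = 110.8901pt
Difference: 110.8901 − 42.3580 = 68.5321pt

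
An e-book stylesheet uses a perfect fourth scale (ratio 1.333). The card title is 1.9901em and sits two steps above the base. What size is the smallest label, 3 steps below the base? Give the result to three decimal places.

0.473em

1.9901 ÷ 1.333⁵ = 1.9901 ÷ 4.20873 ≈ 0.473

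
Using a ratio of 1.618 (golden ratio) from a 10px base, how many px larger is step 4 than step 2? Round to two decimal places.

42.36px

Step 2: 10.0 × 1.618² = 26.1792px
Step 4: 10.0 × 1.618⁴ = 68.5353px
Difference: 68.5353 − 26.1792 = 42.3561px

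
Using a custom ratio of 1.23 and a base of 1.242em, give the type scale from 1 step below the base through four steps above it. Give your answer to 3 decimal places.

1.010em, 1.242em, 1.528em, 1.879em, 2.311em, 2.843em

Step -1: 1.242 ÷ 1.23 = 1.010
Step 0: 1.242em
Step 1: 1.242 × 1.23 = 1.528
Step 2: 1.242 × 1.23² = 1.879
Step 3: 1.242 × 1.23³ = 2.311
Step 4: 1.242 × 1.23⁴ = 2.843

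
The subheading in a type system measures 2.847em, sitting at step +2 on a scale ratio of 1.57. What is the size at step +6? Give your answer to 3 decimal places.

17.298em

Moving from step +2 to step +6 is 4 steps up, so multiply by r⁴.
2.847 × 1.57⁴ = 2.847 × 6.07573 ≈ 17.298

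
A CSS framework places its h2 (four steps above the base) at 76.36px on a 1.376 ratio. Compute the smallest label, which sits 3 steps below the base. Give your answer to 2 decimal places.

8.18px

76.36 ÷ 1.376⁷ = 76.36 ÷ 9.33962 ≈ 8.176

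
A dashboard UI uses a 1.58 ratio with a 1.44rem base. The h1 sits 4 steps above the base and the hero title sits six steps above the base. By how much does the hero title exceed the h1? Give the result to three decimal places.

Step 4: 1.44 × 1.58⁴ = 8.97410rem
Step 6: 1.44 × 1.58⁶ = 22.40294rem
Difference: 22.40294 − 8.97410 = 13.42884rem

13.429rem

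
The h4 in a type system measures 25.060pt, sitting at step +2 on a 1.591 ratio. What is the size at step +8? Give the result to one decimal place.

The gap is 8 − (2) = 6 steps, so the factor is 1.591^6.
25.060 × 1.591⁶ = 25.060 × 16.21889 ≈ 406.445

406.4pt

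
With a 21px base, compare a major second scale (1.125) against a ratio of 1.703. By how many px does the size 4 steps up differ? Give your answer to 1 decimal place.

143.0px

Major second: 21.0 × 1.125⁴ = 33.638px
At 1.703: 21.0 × 1.703⁴ = 176.635px
Difference: 176.635 − 33.638 = 142.997px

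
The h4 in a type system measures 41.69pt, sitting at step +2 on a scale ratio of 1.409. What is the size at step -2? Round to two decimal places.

10.58pt

The gap is -2 − (2) = -4 steps, so the factor is 1.409^-4.
41.69 ÷ 1.409⁴ = 41.69 ÷ 3.94134 ≈ 10.578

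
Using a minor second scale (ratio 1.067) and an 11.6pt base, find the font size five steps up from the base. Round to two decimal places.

16.04pt

A modular type scale is a geometric sequence: sizeₙ = base × rⁿ.
11.6 × 1.067⁵ = 11.6 × 1.38300 ≈ 16.04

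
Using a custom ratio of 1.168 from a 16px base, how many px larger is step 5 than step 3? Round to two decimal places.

9.29px

Step 3: 16.0 × 1.168³ = 25.4946px
Step 5: 16.0 × 1.168⁵ = 34.7804px
Difference: 34.7804 − 25.4946 = 9.2858px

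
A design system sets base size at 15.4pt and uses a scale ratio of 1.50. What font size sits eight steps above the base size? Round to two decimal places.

394.69pt

15.4 × 1.50⁸ = 15.4 × 25.62891 ≈ 394.69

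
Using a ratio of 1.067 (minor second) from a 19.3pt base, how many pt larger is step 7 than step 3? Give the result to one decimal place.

6.9pt

Step 3: 19.3 × 1.067³ = 23.445pt
Step 7: 19.3 × 1.067⁷ = 30.388pt
Difference: 30.388 − 23.445 = 6.943pt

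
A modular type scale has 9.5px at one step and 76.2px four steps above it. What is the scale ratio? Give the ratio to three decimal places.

1.683

The ratio satisfies 9.5 × r⁴ = 76.2, so r = (76.2 / 9.5)^(1/4).
r = 8.0211^(1/4) ≈ 1.6829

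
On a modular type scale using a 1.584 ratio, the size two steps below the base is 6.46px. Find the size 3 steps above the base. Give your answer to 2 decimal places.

6.46 × 1.584⁵ = 6.46 × 9.97185 ≈ 64.418

64.42px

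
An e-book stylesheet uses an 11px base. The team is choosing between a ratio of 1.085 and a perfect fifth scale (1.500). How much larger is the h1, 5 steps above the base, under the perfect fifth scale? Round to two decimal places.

At 1.085: 11.0 × 1.085⁵ = 16.5402px
Perfect fifth: 11.0 × 1.500⁵ = 83.5312px
Difference: 83.5312 − 16.5402 = 66.9910px

66.99px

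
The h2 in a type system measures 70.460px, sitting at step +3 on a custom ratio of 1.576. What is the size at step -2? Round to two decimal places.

Moving from step +3 to step -2 is 5 steps down, so divide by r⁵.
70.460 ÷ 1.576⁵ = 70.460 ÷ 9.72257 ≈ 7.247

7.25px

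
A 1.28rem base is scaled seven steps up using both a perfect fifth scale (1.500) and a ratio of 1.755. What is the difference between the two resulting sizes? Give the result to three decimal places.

43.767rem

Perfect fifth: 1.28 × 1.500⁷ = 21.87000rem
At 1.755: 1.28 × 1.755⁷ = 65.63717rem
Difference: 65.63717 − 21.87000 = 43.76717rem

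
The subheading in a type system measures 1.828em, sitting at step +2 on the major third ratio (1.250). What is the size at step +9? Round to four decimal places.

1.828 × 1.250⁷ = 1.828 × 4.76837 ≈ 8.7166

8.7166em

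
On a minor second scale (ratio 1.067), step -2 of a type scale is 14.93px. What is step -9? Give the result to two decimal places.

The gap is -9 − (-2) = -7 steps, so the factor is 1.067^-7.
14.93 ÷ 1.067⁷ = 14.93 ÷ 1.57453 ≈ 9.482

9.48px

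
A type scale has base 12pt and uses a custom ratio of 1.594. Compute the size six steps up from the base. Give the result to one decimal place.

A modular type scale is a geometric sequence: sizeₙ = base × rⁿ.
12.0 × 1.594⁶ = 12.0 × 16.40325 ≈ 196.84

196.8pt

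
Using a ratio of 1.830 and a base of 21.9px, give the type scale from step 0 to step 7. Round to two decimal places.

Step 0: 21.9px
Step 1: 21.9 × 1.830 = 40.08
Step 2: 21.9 × 1.830² = 73.34
Step 3: 21.9 × 1.830³ = 134.21
Step 4: 21.9 × 1.830⁴ = 245.61
Step 5: 21.9 × 1.830⁵ = 449.47
Step 6: 21.9 × 1.830⁶ = 822.53
Step 7: 21.9 × 1.830⁷ = 1505.23

21.90px, 40.08px, 73.34px, 134.21px, 245.61px, 449.47px, 822.53px, 1505.23px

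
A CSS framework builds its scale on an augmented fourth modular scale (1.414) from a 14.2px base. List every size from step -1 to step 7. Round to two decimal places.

10.04px, 14.20px, 20.08px, 28.39px, 40.15px, 56.77px, 80.27px, 113.50px, 160.48px

Step -1: 14.2 ÷ 1.414 = 10.04
Step 0: 14.2px
Step 1: 14.2 × 1.414 = 20.08
Step 2: 14.2 × 1.414² = 28.39
Step 3: 14.2 × 1.414³ = 40.15
Step 4: 14.2 × 1.414⁴ = 56.77
Step 5: 14.2 × 1.414⁵ = 80.27
Step 6: 14.2 × 1.414⁶ = 113.50
Step 7: 14.2 × 1.414⁷ = 160.48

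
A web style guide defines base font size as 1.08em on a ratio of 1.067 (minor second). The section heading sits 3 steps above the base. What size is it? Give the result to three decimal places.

A modular type scale is a geometric sequence: sizeₙ = base × rⁿ.
1.08 × 1.067³ = 1.08 × 1.21477 ≈ 1.312

1.312em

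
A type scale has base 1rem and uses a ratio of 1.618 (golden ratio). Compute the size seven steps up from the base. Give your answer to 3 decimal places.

A modular type scale is a geometric sequence: sizeₙ = base × rⁿ.
1.0 × 1.618⁷ = 1.0 × 29.03017 ≈ 29.030

29.030rem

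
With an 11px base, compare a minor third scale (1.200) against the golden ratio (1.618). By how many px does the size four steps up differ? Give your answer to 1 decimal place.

52.6px

Minor third: 11.0 × 1.200⁴ = 22.810px
Golden ratio: 11.0 × 1.618⁴ = 75.389px
Difference: 75.389 − 22.810 = 52.579px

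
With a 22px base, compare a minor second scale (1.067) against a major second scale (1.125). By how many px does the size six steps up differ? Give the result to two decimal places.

Minor second: 22.0 × 1.067⁶ = 32.4645px
Major second: 22.0 × 1.125⁶ = 44.6003px
Difference: 44.6003 − 32.4645 = 12.1358px

12.14px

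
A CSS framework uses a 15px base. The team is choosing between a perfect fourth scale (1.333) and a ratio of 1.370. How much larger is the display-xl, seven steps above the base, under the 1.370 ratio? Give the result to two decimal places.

23.70px

Perfect fourth: 15.0 × 1.333⁷ = 112.1766px
At 1.370: 15.0 × 1.370⁷ = 135.8736px
Difference: 135.8736 − 112.1766 = 23.6970px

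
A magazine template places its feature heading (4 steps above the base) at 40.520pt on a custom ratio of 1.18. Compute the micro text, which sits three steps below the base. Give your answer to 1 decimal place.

12.7pt

The gap is -3 − (4) = -7 steps, so the factor is 1.18^-7.
40.520 ÷ 1.18⁷ = 40.520 ÷ 3.18547 ≈ 12.720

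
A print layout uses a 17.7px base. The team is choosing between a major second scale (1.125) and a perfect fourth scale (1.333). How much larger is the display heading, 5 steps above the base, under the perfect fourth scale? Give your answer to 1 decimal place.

Major second: 17.7 × 1.125⁵ = 31.896px
Perfect fourth: 17.7 × 1.333⁵ = 74.494px
Difference: 74.494 − 31.896 = 42.598px

42.6px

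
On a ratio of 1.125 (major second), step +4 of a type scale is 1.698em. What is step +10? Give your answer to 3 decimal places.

1.698 × 1.125⁶ = 1.698 × 2.02729 ≈ 3.442

3.442em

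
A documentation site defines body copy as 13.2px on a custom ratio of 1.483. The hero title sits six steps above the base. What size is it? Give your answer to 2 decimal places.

A modular type scale is a geometric sequence: sizeₙ = base × rⁿ.
13.2 × 1.483⁶ = 13.2 × 10.63768 ≈ 140.42

140.42px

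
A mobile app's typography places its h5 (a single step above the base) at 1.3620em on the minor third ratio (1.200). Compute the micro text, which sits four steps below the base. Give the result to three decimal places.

1.3620 ÷ 1.200⁵ = 1.3620 ÷ 2.48832 ≈ 0.547

0.547em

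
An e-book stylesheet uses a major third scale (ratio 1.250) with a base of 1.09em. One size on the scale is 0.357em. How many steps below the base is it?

5

1.250ⁿ = 1.09 / 0.357 = 3.0532
n = ln(3.0532) / ln(1.250) = 1.1162 / 0.2231 ≈ 5.00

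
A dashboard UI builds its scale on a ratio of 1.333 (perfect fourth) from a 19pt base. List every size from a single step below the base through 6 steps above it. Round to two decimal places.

14.25pt, 19.00pt, 25.33pt, 33.76pt, 45.00pt, 59.99pt, 79.97pt, 106.59pt

Step -1: 19.0 ÷ 1.333 = 14.25
Step 0: 19pt
Step 1: 19.0 × 1.333 = 25.33
Step 2: 19.0 × 1.333² = 33.76
Step 3: 19.0 × 1.333³ = 45.00
Step 4: 19.0 × 1.333⁴ = 59.99
Step 5: 19.0 × 1.333⁵ = 79.97
Step 6: 19.0 × 1.333⁶ = 106.59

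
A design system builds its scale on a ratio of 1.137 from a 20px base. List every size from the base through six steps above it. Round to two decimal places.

Step 0: 20px
Step 1: 20.0 × 1.137 = 22.74
Step 2: 20.0 × 1.137² = 25.86
Step 3: 20.0 × 1.137³ = 29.40
Step 4: 20.0 × 1.137⁴ = 33.43
Step 5: 20.0 × 1.137⁵ = 38.00
Step 6: 20.0 × 1.137⁶ = 43.21

20.00px, 22.74px, 25.86px, 29.40px, 33.43px, 38.00px, 43.21px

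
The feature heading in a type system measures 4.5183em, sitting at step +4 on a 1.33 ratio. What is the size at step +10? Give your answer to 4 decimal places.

25.0083em

The gap is 10 − (4) = 6 steps, so the factor is 1.33^6.
4.5183 × 1.33⁶ = 4.5183 × 5.53490 ≈ 25.0083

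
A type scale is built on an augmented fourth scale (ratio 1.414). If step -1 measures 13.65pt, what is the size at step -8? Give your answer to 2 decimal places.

The gap is -8 − (-1) = -7 steps, so the factor is 1.414^-7.
13.65 ÷ 1.414⁷ = 13.65 ÷ 11.30175 ≈ 1.208

1.21pt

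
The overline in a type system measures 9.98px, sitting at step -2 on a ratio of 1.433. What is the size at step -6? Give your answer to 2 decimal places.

2.37px

The gap is -6 − (-2) = -4 steps, so the factor is 1.433^-4.
9.98 ÷ 1.433⁴ = 9.98 ÷ 4.21682 ≈ 2.367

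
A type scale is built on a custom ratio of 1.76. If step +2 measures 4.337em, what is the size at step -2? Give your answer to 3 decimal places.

Moving from step +2 to step -2 is 4 steps down, so divide by r⁴.
4.337 ÷ 1.76⁴ = 4.337 ÷ 9.59513 ≈ 0.452

0.452em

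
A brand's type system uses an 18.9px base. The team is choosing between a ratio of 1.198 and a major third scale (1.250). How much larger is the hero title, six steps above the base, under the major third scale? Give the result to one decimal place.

At 1.198: 18.9 × 1.198⁶ = 55.873px
Major third: 18.9 × 1.250⁶ = 72.098px
Difference: 72.098 − 55.873 = 16.225px

16.2px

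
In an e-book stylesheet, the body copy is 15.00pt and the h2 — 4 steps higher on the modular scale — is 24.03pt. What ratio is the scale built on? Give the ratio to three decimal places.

The ratio satisfies 15.00 × r⁴ = 24.03, so r = (24.03 / 15.00)^(1/4).
r = 1.6020^(1/4) ≈ 1.1250

1.125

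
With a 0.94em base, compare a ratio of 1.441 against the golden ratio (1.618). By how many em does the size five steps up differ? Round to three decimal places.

At 1.441: 0.94 × 1.441⁵ = 5.84047em
Golden ratio: 0.94 × 1.618⁵ = 10.42366em
Difference: 10.42366 − 5.84047 = 4.58319em

4.583em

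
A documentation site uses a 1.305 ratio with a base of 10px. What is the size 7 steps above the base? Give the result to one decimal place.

64.5px

Every step multiplies by the scale ratio.
10.0 × 1.305⁷ = 10.0 × 6.44575 ≈ 64.46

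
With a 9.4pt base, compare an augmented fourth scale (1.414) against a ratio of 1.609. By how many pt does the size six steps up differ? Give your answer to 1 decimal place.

Augmented fourth: 9.4 × 1.414⁶ = 75.132pt
At 1.609: 9.4 × 1.609⁶ = 163.104pt
Difference: 163.104 − 75.132 = 87.972pt

88.0pt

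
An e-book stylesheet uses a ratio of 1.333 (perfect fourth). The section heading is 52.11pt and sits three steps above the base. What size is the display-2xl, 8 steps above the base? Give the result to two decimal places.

219.32pt

52.11 × 1.333⁵ = 52.11 × 4.20873 ≈ 219.317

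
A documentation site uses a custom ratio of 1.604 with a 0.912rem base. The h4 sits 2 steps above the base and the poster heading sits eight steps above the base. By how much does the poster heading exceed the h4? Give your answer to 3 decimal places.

37.614rem

Step 2: 0.912 × 1.604² = 2.34641rem
Step 8: 0.912 × 1.604⁸ = 39.96039rem
Difference: 39.96039 − 2.34641 = 37.61398rem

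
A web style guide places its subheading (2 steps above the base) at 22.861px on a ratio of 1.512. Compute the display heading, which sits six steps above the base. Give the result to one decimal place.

22.861 × 1.512⁴ = 22.861 × 5.22645 ≈ 119.482

119.5px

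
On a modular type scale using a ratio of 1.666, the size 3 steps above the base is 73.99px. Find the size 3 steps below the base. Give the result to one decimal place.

3.5px

73.99 ÷ 1.666⁶ = 73.99 ÷ 21.38208 ≈ 3.460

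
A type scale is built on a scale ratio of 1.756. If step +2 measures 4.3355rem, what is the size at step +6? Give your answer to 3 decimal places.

4.3355 × 1.756⁴ = 4.3355 × 9.50819 ≈ 41.223

41.223rem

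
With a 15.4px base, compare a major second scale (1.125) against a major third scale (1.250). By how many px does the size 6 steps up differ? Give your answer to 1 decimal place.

Major second: 15.4 × 1.125⁶ = 31.220px
Major third: 15.4 × 1.250⁶ = 58.746px
Difference: 58.746 − 31.220 = 27.526px

27.5px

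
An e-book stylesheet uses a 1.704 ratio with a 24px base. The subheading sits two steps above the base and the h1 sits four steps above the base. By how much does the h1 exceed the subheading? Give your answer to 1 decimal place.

132.7px

Step 2: 24.0 × 1.704² = 69.687px
Step 4: 24.0 × 1.704⁴ = 202.344px
Difference: 202.344 − 69.687 = 132.657px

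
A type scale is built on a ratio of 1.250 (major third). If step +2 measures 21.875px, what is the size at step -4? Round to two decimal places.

5.73px

21.875 ÷ 1.250⁶ = 21.875 ÷ 3.81470 ≈ 5.734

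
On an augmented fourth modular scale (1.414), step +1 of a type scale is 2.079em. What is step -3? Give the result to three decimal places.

The gap is -3 − (1) = -4 steps, so the factor is 1.414^-4.
2.079 ÷ 1.414⁴ = 2.079 ÷ 3.99758 ≈ 0.520

0.520em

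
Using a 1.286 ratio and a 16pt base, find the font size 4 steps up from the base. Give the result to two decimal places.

43.76pt

16.0 × 1.286⁴ = 16.0 × 2.73504 ≈ 43.76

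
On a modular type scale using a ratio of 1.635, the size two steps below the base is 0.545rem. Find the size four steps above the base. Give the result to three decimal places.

10.411rem

0.545 × 1.635⁶ = 0.545 × 19.10322 ≈ 10.411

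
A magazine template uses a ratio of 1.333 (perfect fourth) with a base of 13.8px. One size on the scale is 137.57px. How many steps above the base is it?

8

1.333ⁿ = 137.57 / 13.8 = 9.9688
n = ln(9.9688) / ln(1.333) = 2.2995 / 0.2874 ≈ 8.00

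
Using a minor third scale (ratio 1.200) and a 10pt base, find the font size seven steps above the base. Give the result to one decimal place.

10.0 × 1.200⁷ = 10.0 × 3.58318 ≈ 35.83

35.8pt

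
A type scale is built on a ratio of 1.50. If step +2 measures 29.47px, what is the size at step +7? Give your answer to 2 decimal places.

Moving from step +2 to step +7 is 5 steps up, so multiply by r⁵.
29.47 × 1.50⁵ = 29.47 × 7.59375 ≈ 223.788

223.79px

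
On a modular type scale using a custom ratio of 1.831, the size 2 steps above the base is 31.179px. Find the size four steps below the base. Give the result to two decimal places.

31.179 ÷ 1.831⁶ = 31.179 ÷ 37.68166 ≈ 0.827

0.83px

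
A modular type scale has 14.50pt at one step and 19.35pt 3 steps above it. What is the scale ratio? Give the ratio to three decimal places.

1.101

r³ = 19.35 / 14.50, so r = (19.35/14.50)^(1/3).
r = 1.3345^(1/3) ≈ 1.1010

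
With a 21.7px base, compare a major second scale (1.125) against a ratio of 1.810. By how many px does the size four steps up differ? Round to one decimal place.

Major second: 21.7 × 1.125⁴ = 34.759px
At 1.810: 21.7 × 1.810⁴ = 232.902px
Difference: 232.902 − 34.759 = 198.143px

198.1px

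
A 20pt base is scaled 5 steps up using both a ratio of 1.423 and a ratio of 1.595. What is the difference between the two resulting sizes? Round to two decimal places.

At 1.423: 20.0 × 1.423⁵ = 116.6956pt
At 1.595: 20.0 × 1.595⁵ = 206.4588pt
Difference: 206.4588 − 116.6956 = 89.7632pt

89.76pt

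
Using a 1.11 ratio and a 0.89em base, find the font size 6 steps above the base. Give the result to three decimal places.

1.665em

A modular type scale is a geometric sequence: sizeₙ = base × rⁿ.
0.89 × 1.11⁶ = 0.89 × 1.87041 ≈ 1.665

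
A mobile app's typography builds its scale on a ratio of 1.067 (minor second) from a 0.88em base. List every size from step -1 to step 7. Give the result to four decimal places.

Step -1: 0.88 ÷ 1.067 = 0.8247
Step 0: 0.88em
Step 1: 0.88 × 1.067 = 0.9390
Step 2: 0.88 × 1.067² = 1.0019
Step 3: 0.88 × 1.067³ = 1.0690
Step 4: 0.88 × 1.067⁴ = 1.1406
Step 5: 0.88 × 1.067⁵ = 1.2170
Step 6: 0.88 × 1.067⁶ = 1.2986
Step 7: 0.88 × 1.067⁷ = 1.3856

0.8247em, 0.8800em, 0.9390em, 1.0019em, 1.0690em, 1.1406em, 1.2170em, 1.2986em, 1.3856em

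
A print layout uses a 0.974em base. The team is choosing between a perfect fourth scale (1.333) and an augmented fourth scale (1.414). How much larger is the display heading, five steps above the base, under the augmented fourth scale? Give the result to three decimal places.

Perfect fourth: 0.974 × 1.333⁵ = 4.09930em
Augmented fourth: 0.974 × 1.414⁵ = 5.50562em
Difference: 5.50562 − 4.09930 = 1.40632em

1.406em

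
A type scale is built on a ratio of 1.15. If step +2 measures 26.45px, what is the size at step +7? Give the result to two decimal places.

The gap is 7 − (2) = 5 steps, so the factor is 1.15^5.
26.45 × 1.15⁵ = 26.45 × 2.01136 ≈ 53.200

53.20px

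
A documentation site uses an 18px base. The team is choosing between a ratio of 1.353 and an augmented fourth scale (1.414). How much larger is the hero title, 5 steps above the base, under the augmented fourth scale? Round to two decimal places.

At 1.353: 18.0 × 1.353⁵ = 81.6134px
Augmented fourth: 18.0 × 1.414⁵ = 101.7465px
Difference: 101.7465 − 81.6134 = 20.1331px

20.13px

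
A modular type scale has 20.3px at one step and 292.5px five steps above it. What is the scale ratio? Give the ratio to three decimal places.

r⁵ = 292.5 / 20.3, so r = (292.5/20.3)^(1/5).
r = 14.4089^(1/5) ≈ 1.7050

1.705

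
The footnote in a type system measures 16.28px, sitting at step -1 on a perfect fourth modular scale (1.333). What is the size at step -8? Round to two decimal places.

The gap is -8 − (-1) = -7 steps, so the factor is 1.333^-7.
16.28 ÷ 1.333⁷ = 16.28 ÷ 7.47844 ≈ 2.177

2.18px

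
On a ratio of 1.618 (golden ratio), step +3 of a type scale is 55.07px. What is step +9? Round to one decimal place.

55.07 × 1.618⁶ = 55.07 × 17.94201 ≈ 988.067

988.1px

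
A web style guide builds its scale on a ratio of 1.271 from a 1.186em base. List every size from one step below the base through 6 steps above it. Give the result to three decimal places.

0.933em, 1.186em, 1.507em, 1.916em, 2.435em, 3.095em, 3.934em, 5.000em

Step -1: 1.186 ÷ 1.271 = 0.933
Step 0: 1.186em
Step 1: 1.186 × 1.271 = 1.507
Step 2: 1.186 × 1.271² = 1.916
Step 3: 1.186 × 1.271³ = 2.435
Step 4: 1.186 × 1.271⁴ = 3.095
Step 5: 1.186 × 1.271⁵ = 3.934
Step 6: 1.186 × 1.271⁶ = 5.000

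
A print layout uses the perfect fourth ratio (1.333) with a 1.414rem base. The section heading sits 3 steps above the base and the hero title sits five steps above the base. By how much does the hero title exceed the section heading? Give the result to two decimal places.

Step 3: 1.414 × 1.333³ = 3.3492rem
Step 5: 1.414 × 1.333⁵ = 5.9511rem
Difference: 5.9511 − 3.3492 = 2.6019rem

2.60rem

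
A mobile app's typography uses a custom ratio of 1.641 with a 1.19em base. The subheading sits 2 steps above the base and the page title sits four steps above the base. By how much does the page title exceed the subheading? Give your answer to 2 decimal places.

5.42em

Step 2: 1.19 × 1.641² = 3.2045em
Step 4: 1.19 × 1.641⁴ = 8.6294em
Difference: 8.6294 − 3.2045 = 5.4249em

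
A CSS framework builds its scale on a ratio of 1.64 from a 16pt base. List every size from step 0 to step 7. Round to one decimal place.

Step 0: 16pt
Step 1: 16.0 × 1.64 = 26.2
Step 2: 16.0 × 1.64² = 43.0
Step 3: 16.0 × 1.64³ = 70.6
Step 4: 16.0 × 1.64⁴ = 115.7
Step 5: 16.0 × 1.64⁵ = 189.8
Step 6: 16.0 × 1.64⁶ = 311.3
Step 7: 16.0 × 1.64⁷ = 510.5

16.0pt, 26.2pt, 43.0pt, 70.6pt, 115.7pt, 189.8pt, 311.3pt, 510.5pt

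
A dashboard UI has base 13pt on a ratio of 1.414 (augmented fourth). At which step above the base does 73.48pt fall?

5

1.414ⁿ = 73.48 / 13 = 5.6523
n = ln(5.6523) / ln(1.414) = 1.7321 / 0.3464 ≈ 5.00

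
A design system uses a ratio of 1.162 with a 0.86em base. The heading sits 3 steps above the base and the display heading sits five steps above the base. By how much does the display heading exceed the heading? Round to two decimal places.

Step 3: 0.86 × 1.162³ = 1.3493em
Step 5: 0.86 × 1.162⁵ = 1.8219em
Difference: 1.8219 − 1.3493 = 0.4726em

0.47em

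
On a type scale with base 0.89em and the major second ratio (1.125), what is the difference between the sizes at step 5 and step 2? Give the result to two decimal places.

Step 2: 0.89 × 1.125² = 1.1264em
Step 5: 0.89 × 1.125⁵ = 1.6038em
Difference: 1.6038 − 1.1264 = 0.4774em

0.48em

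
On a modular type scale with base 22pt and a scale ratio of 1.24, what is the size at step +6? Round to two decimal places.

79.97pt

22.0 × 1.24⁶ = 22.0 × 3.63522 ≈ 79.97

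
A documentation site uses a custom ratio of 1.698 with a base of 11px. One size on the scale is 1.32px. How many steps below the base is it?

1.698ⁿ = 11 / 1.32 = 8.3333
n = ln(8.3333) / ln(1.698) = 2.1203 / 0.5295 ≈ 4.00

4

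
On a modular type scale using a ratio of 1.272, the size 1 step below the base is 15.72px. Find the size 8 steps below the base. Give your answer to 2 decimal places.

2.92px

15.72 ÷ 1.272⁷ = 15.72 ÷ 5.38778 ≈ 2.918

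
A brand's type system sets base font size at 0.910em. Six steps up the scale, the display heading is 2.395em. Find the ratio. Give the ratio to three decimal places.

r⁶ = 2.395 / 0.910, so r = (2.395/0.910)^(1/6).
r = 2.6319^(1/6) ≈ 1.1750

1.175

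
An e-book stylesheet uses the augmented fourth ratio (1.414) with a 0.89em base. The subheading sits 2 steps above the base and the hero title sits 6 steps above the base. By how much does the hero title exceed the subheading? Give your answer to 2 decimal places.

Step 2: 0.89 × 1.414² = 1.7795em
Step 6: 0.89 × 1.414⁶ = 7.1136em
Difference: 7.1136 − 1.7795 = 5.3341em

5.33em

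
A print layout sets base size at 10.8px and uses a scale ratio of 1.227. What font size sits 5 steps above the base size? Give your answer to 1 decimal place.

30.0px

10.8 × 1.227⁵ = 10.8 × 2.78114 ≈ 30.04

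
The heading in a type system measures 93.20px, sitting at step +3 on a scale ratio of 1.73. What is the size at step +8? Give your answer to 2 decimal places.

The gap is 8 − (3) = 5 steps, so the factor is 1.73^5.
93.20 × 1.73⁵ = 93.20 × 15.49639 ≈ 1444.263

1444.26px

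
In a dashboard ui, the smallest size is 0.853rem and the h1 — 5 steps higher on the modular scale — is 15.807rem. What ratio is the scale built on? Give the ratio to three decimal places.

1.793

r⁵ = 15.807 / 0.853, so r = (15.807/0.853)^(1/5).
r = 18.5311^(1/5) ≈ 1.7930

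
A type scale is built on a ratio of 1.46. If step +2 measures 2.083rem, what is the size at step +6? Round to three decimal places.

9.465rem

The gap is 6 − (2) = 4 steps, so the factor is 1.46^4.
2.083 × 1.46⁴ = 2.083 × 4.54372 ≈ 9.465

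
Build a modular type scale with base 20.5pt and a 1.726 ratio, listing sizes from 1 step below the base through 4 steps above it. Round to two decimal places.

Step -1: 20.5 ÷ 1.726 = 11.88
Step 0: 20.5pt
Step 1: 20.5 × 1.726 = 35.38
Step 2: 20.5 × 1.726² = 61.07
Step 3: 20.5 × 1.726³ = 105.41
Step 4: 20.5 × 1.726⁴ = 181.94

11.88pt, 20.50pt, 35.38pt, 61.07pt, 105.41pt, 181.94pt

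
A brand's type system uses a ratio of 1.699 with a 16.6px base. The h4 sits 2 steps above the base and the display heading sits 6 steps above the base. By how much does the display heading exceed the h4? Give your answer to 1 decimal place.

Step 2: 16.6 × 1.699² = 47.918px
Step 6: 16.6 × 1.699⁶ = 399.272px
Difference: 399.272 − 47.918 = 351.354px

351.4px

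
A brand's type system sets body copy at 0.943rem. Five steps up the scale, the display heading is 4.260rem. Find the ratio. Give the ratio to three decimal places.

r⁵ = 4.260 / 0.943, so r = (4.260/0.943)^(1/5).
r = 4.5175^(1/5) ≈ 1.3520

1.352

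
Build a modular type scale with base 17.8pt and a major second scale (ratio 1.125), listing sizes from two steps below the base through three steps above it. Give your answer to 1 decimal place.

Step -2: 17.8 ÷ 1.125² = 14.1
Step -1: 17.8 ÷ 1.125 = 15.8
Step 0: 17.8pt
Step 1: 17.8 × 1.125 = 20.0
Step 2: 17.8 × 1.125² = 22.5
Step 3: 17.8 × 1.125³ = 25.3

14.1pt, 15.8pt, 17.8pt, 20.0pt, 22.5pt, 25.3pt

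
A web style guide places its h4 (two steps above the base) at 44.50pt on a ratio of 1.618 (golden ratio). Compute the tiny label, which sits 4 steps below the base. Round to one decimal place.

2.5pt

The gap is -4 − (2) = -6 steps, so the factor is 1.618^-6.
44.50 ÷ 1.618⁶ = 44.50 ÷ 17.94201 ≈ 2.480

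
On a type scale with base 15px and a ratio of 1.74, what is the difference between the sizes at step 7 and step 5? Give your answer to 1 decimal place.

Step 5: 15.0 × 1.74⁵ = 239.242px
Step 7: 15.0 × 1.74⁷ = 724.329px
Difference: 724.329 − 239.242 = 485.087px

485.1px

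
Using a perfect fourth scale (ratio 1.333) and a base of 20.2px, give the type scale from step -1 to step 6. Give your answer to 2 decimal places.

Step -1: 20.2 ÷ 1.333 = 15.15
Step 0: 20.2px
Step 1: 20.2 × 1.333 = 26.93
Step 2: 20.2 × 1.333² = 35.89
Step 3: 20.2 × 1.333³ = 47.85
Step 4: 20.2 × 1.333⁴ = 63.78
Step 5: 20.2 × 1.333⁵ = 85.02
Step 6: 20.2 × 1.333⁶ = 113.33

15.15px, 20.20px, 26.93px, 35.89px, 47.85px, 63.78px, 85.02px, 113.33px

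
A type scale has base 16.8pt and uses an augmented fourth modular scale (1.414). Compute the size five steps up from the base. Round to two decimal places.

94.96pt

A modular type scale is a geometric sequence: sizeₙ = base × rⁿ.
16.8 × 1.414⁵ = 16.8 × 5.65258 ≈ 94.96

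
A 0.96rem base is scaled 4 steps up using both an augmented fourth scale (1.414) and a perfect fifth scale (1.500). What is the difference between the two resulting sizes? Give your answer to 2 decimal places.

1.02rem

Augmented fourth: 0.96 × 1.414⁴ = 3.8377rem
Perfect fifth: 0.96 × 1.500⁴ = 4.8600rem
Difference: 4.8600 − 3.8377 = 1.0223rem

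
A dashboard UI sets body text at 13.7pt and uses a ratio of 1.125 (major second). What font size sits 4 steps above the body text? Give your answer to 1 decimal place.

21.9pt

Every step multiplies by the scale ratio.
13.7 × 1.125⁴ = 13.7 × 1.60181 ≈ 21.94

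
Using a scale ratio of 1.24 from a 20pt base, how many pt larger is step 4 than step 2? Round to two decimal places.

Step 2: 20.0 × 1.24² = 30.7520pt
Step 4: 20.0 × 1.24⁴ = 47.2843pt
Difference: 47.2843 − 30.7520 = 16.5323pt

16.53pt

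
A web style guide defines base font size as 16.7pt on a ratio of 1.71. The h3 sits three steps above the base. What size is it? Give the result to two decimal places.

16.7 × 1.71³ = 16.7 × 5.00021 ≈ 83.50

83.50pt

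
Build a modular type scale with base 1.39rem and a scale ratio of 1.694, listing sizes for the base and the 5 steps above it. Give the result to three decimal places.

Step 0: 1.39rem
Step 1: 1.39 × 1.694 = 2.355
Step 2: 1.39 × 1.694² = 3.989
Step 3: 1.39 × 1.694³ = 6.757
Step 4: 1.39 × 1.694⁴ = 11.446
Step 5: 1.39 × 1.694⁵ = 19.390

1.390rem, 2.355rem, 3.989rem, 6.757rem, 11.446rem, 19.390rem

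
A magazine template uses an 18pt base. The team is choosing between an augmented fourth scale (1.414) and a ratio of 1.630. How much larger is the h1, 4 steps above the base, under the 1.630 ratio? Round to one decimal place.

Augmented fourth: 18.0 × 1.414⁴ = 71.957pt
At 1.630: 18.0 × 1.630⁴ = 127.064pt
Difference: 127.064 − 71.957 = 55.107pt

55.1pt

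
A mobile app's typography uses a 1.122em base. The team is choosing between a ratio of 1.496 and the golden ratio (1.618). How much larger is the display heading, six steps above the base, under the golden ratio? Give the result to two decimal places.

7.55em

At 1.496: 1.122 × 1.496⁶ = 12.5772em
Golden ratio: 1.122 × 1.618⁶ = 20.1309em
Difference: 20.1309 − 12.5772 = 7.5537em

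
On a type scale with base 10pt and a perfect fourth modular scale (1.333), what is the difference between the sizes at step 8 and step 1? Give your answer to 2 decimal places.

86.36pt

Step 1: 10.0 × 1.333 = 13.3300pt
Step 8: 10.0 × 1.333⁸ = 99.6876pt
Difference: 99.6876 − 13.3300 = 86.3576pt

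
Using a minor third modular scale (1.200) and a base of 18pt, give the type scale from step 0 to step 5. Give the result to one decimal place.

Step 0: 18pt
Step 1: 18.0 × 1.200 = 21.6
Step 2: 18.0 × 1.200² = 25.9
Step 3: 18.0 × 1.200³ = 31.1
Step 4: 18.0 × 1.200⁴ = 37.3
Step 5: 18.0 × 1.200⁵ = 44.8

18.0pt, 21.6pt, 25.9pt, 31.1pt, 37.3pt, 44.8pt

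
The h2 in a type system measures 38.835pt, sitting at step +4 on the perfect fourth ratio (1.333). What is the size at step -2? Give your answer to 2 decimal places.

6.92pt

38.835 ÷ 1.333⁶ = 38.835 ÷ 5.61023 ≈ 6.922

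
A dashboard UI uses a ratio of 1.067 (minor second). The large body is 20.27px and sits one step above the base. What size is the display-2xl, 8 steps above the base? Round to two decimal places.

20.27 × 1.067⁷ = 20.27 × 1.57453 ≈ 31.916

31.92px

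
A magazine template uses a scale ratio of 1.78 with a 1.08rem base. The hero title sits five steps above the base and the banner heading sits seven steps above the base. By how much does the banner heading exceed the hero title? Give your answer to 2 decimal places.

Step 5: 1.08 × 1.78⁵ = 19.2985rem
Step 7: 1.08 × 1.78⁷ = 61.1454rem
Difference: 61.1454 − 19.2985 = 41.8469rem

41.85rem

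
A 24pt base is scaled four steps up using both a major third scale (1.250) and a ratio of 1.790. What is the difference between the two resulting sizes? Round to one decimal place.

Major third: 24.0 × 1.250⁴ = 58.594pt
At 1.790: 24.0 × 1.790⁴ = 246.390pt
Difference: 246.390 − 58.594 = 187.796pt

187.8pt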